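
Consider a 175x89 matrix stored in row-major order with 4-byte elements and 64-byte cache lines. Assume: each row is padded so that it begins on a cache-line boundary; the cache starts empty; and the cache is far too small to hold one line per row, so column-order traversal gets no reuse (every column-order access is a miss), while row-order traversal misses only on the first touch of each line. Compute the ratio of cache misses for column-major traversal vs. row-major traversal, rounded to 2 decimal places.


Each row occupies 89 * 4 = 356 bytes and starts on a line boundary, so it spans ceil(356 / 64) = 6 cache lines.
Row-major traversal misses (one per line touched): 175 * ceil(89 * 4 / 64) = 1050
Column-major traversal misses (no reuse, every access misses): 175 * 89 = 15575
Ratio = 15575 / 1050 = 14.83

14.83


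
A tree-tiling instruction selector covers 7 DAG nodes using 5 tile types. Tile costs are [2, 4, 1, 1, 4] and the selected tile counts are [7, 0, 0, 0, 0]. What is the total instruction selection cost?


Total cost = sum(count_i * cost_i)
= 7*2 + 0*4 + 0*1 + 0*1 + 0*4
= 14

14


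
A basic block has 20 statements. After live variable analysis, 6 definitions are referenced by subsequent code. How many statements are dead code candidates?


Dead code = total statements - live definitions
= 20 - 6 = 14

14


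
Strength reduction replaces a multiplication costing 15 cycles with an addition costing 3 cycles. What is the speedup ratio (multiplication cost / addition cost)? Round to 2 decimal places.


Ratio = mult_cost / add_cost = 15 / 3 = 5.0

5.0


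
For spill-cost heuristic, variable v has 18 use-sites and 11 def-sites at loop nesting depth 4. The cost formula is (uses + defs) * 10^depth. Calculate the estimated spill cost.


uses + defs = 18 + 11 = 29
10^4 = 10000
Spill cost = 29 * 10000 = 290000

290000


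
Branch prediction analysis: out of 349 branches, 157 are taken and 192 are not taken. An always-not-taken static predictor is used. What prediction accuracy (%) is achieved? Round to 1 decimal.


Predictor: always-not-taken
Correct predictions = 192
Accuracy = 192 / 349 * 100 = 55.0%

55.0


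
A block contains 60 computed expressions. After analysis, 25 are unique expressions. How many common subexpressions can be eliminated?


CSE count = total expressions - unique expressions
= 60 - 25 = 35

35


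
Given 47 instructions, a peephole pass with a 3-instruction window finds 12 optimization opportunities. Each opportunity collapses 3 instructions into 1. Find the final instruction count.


Each match removes 2 instructions.
Total removed = 12 * 2 = 24
Remaining = 47 - 24 = 23

23


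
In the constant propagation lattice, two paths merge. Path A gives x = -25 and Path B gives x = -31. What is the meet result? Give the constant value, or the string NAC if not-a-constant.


Meet operation: if both paths give the same constant, result is that constant; if they differ, result is NAC (not-a-constant).
Path A: -25, Path B: -31 -> differ
Result: not-a-constant -> NAC

NAC


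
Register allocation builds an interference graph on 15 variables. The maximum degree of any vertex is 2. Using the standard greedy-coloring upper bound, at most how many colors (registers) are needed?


Greedy coloring never needs more than (max_degree + 1) colors: when coloring a vertex, at most max_degree neighbors are already colored.
Upper bound = 2 + 1 = 3

3


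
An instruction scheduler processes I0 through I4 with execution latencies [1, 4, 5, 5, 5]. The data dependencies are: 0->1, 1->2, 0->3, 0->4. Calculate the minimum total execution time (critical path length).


Compute longest path through dependency graph: dist(Ik) = max over predecessors of dist + latency(Ik).
dist(I0) = latency 1 = 1
dist(I1) = dist(I0) + 4 = 1 + 4 = 5
dist(I2) = dist(I1) + 5 = 5 + 5 = 10
dist(I3) = dist(I0) + 5 = 1 + 5 = 6
dist(I4) = dist(I0) + 5 = 1 + 5 = 6
Critical path = max dist = 10

10


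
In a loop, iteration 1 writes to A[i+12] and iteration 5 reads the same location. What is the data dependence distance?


Distance = read iteration - write iteration
= 5 - 1 = 4

4


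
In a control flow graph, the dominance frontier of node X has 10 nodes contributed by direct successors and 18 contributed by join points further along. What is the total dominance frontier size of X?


DF(X) = direct successor contributions + join point contributions
= 10 + 18 = 28

28


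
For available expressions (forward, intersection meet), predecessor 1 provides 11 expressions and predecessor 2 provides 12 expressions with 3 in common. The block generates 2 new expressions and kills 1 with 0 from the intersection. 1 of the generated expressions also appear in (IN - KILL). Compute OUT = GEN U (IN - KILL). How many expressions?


IN = intersection of predecessors = 3
IN - KILL = 3 - 0 = 3
|OUT| = |GEN| + |IN - KILL| - |GEN ∩ (IN - KILL)| = 2 + 3 - 1 = 4

4


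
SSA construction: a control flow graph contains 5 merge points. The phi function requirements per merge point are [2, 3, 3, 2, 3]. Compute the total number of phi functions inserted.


Total phi functions = sum of phi functions at each join node
= 2 + 3 + 3 + 2 + 3 = 13

13


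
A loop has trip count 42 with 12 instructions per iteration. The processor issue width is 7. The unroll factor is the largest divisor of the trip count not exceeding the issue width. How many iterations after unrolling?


Largest divisor of 42 <= 7 is 7
New iterations = 42 / 7 = 6

6


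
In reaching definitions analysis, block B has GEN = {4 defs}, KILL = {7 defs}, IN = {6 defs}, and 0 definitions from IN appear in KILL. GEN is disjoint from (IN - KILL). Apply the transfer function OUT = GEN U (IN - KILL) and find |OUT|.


IN - KILL: 6 - 0 = 6 surviving definitions
OUT = GEN + surviving = 4 + 6 = 10

10


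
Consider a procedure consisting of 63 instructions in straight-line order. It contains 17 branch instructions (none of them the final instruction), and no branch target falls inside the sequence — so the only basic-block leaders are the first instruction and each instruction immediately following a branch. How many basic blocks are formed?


With no in-sequence branch targets, the leaders are the first instruction plus the instruction after each branch.
Number of basic blocks = branches + 1
= 17 + 1 = 18

18


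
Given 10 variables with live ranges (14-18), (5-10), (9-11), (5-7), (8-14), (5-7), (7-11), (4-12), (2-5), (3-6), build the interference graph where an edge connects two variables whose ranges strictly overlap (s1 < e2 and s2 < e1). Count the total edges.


Check all pairs for overlapping intervals.
Two intervals (s1,e1) and (s2,e2) overlap if s1 < e2 and s2 < e1.
v0 (14-18) vs v1..v9: overlaps none -> 0
v1 (5-10) vs v2..v9: overlaps v2, v3, v4, v5, v6, v7, v9 -> 7
v2 (9-11) vs v3..v9: overlaps v4, v6, v7 -> 3
v3 (5-7) vs v4..v9: overlaps v5, v7, v9 -> 3
v4 (8-14) vs v5..v9: overlaps v6, v7 -> 2
v5 (5-7) vs v6..v9: overlaps v7, v9 -> 2
v6 (7-11) vs v7..v9: overlaps v7 -> 1
v7 (4-12) vs v8..v9: overlaps v8, v9 -> 2
v8 (2-5) vs v9: overlaps v9 -> 1
Total overlapping pairs = 0 + 7 + 3 + 3 + 2 + 2 + 1 + 2 + 1 = 21

21


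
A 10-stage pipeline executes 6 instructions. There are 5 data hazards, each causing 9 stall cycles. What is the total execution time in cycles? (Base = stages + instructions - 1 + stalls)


Base cycles = 10 + 6 - 1 = 15
Total stalls = 5 * 9 = 45
Total = 15 + 45 = 60

60


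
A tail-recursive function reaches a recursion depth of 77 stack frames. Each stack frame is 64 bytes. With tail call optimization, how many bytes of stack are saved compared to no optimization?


Without TCO: 77 * 64 = 4928 bytes
With TCO: reuse 1 frame = 64 bytes
Savings = 4928 - 64 = 4864

4864


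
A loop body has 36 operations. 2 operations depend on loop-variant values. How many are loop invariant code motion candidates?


Invariant candidates = total - loop-dependent
= 36 - 2 = 34

34


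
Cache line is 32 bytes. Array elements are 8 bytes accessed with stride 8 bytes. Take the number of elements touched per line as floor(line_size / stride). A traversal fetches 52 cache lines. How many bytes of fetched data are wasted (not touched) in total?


Elements per line = floor(32 / 8) = 4
Bytes used per line = 4 * 8 = 32
Wasted per line = 32 - 32 = 0
Total wasted = 0 * 52 = 0

0


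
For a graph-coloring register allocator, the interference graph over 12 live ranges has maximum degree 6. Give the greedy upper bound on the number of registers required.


Greedy coloring never needs more than (max_degree + 1) colors: when coloring a vertex, at most max_degree neighbors are already colored.
Upper bound = 6 + 1 = 7

7


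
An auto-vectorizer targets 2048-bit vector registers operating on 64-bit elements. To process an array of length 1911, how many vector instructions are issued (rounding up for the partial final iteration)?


Width = 2048 / 64 = 32 elements per vector op
Iterations = ceil(1911 / 32) = 60

60


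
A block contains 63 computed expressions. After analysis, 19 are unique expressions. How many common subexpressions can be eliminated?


CSE count = total expressions - unique expressions
= 63 - 19 = 44

44


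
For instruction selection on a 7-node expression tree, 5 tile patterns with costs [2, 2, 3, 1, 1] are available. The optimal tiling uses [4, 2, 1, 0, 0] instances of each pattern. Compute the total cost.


Total cost = sum(count_i * cost_i)
= 4*2 + 2*2 + 1*3 + 0*1 + 0*1
= 15

15


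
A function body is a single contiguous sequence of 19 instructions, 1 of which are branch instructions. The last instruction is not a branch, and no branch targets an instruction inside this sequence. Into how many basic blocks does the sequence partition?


With no in-sequence branch targets, the leaders are the first instruction plus the instruction after each branch.
Number of basic blocks = branches + 1
= 1 + 1 = 2

2


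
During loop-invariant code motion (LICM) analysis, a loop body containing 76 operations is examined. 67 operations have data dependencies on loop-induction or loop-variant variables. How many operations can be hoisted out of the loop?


Invariant candidates = total - loop-dependent
= 76 - 67 = 9

9


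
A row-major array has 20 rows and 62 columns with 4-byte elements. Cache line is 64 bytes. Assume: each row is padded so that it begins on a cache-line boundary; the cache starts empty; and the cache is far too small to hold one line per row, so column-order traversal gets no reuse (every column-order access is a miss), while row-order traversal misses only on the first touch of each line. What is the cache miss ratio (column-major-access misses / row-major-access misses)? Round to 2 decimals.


Each row occupies 62 * 4 = 248 bytes and starts on a line boundary, so it spans ceil(248 / 64) = 4 cache lines.
Row-major traversal misses (one per line touched): 20 * ceil(62 * 4 / 64) = 80
Column-major traversal misses (no reuse, every access misses): 20 * 62 = 1240
Ratio = 1240 / 80 = 15.5

15.5


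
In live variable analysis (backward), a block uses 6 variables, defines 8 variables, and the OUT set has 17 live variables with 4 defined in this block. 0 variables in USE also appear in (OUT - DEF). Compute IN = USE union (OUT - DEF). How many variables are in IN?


OUT - DEF: 17 - 4 = 13
|IN| = |USE| + |OUT - DEF| - |USE ∩ (OUT - DEF)| = 6 + 13 - 0 = 19

19


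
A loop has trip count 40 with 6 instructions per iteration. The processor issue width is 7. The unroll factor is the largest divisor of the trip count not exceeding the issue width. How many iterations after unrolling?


Largest divisor of 40 <= 7 is 5
New iterations = 40 / 5 = 8

8


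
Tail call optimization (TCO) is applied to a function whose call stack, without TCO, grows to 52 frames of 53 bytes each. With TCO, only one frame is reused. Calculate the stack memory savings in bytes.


Without TCO: 52 * 53 = 2756 bytes
With TCO: reuse 1 frame = 53 bytes
Savings = 2756 - 53 = 2703

2703


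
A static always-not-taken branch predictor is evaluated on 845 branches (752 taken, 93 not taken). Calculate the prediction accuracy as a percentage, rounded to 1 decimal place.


Predictor: always-not-taken
Correct predictions = 93
Accuracy = 93 / 845 * 100 = 11.0%

11.0


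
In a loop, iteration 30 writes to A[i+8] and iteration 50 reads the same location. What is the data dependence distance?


Distance = read iteration - write iteration
= 50 - 30 = 20

20


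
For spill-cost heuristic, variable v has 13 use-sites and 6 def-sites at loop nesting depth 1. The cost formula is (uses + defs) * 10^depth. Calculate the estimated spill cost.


uses + defs = 13 + 6 = 19
10^1 = 10
Spill cost = 19 * 10 = 190

190


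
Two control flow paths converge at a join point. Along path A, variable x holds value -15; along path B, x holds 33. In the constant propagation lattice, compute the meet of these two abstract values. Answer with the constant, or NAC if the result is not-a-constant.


Meet operation: if both paths give the same constant, result is that constant; if they differ, result is NAC (not-a-constant).
Path A: -15, Path B: 33 -> differ
Result: not-a-constant -> NAC

NAC


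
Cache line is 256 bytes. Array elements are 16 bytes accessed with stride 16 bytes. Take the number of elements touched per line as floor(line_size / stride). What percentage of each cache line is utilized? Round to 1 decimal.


Elements per cache line = floor(256 / 16) = 16
Bytes used = 16 * 16 = 256
Utilization = 256 / 256 * 100 = 100.0%

100.0


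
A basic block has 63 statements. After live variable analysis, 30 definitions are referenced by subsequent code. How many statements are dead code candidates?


Dead code = total statements - live definitions
= 63 - 30 = 33

33


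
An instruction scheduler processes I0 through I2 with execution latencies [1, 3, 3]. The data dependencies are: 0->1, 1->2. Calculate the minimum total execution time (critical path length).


Compute longest path through dependency graph: dist(Ik) = max over predecessors of dist + latency(Ik).
dist(I0) = latency 1 = 1
dist(I1) = dist(I0) + 3 = 1 + 3 = 4
dist(I2) = dist(I1) + 3 = 4 + 3 = 7
Critical path = max dist = 7

7


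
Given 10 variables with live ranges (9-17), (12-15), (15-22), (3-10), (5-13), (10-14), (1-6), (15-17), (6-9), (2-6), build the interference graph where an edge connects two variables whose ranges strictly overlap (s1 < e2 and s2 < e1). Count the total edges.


Check all pairs for overlapping intervals.
Two intervals (s1,e1) and (s2,e2) overlap if s1 < e2 and s2 < e1.
v0 (9-17) vs v1..v9: overlaps v1, v2, v3, v4, v5, v7 -> 6
v1 (12-15) vs v2..v9: overlaps v4, v5 -> 2
v2 (15-22) vs v3..v9: overlaps v7 -> 1
v3 (3-10) vs v4..v9: overlaps v4, v6, v8, v9 -> 4
v4 (5-13) vs v5..v9: overlaps v5, v6, v8, v9 -> 4
v5 (10-14) vs v6..v9: overlaps none -> 0
v6 (1-6) vs v7..v9: overlaps v9 -> 1
v7 (15-17) vs v8..v9: overlaps none -> 0
v8 (6-9) vs v9: overlaps none -> 0
Total overlapping pairs = 6 + 2 + 1 + 4 + 4 + 0 + 1 + 0 + 0 = 18

18


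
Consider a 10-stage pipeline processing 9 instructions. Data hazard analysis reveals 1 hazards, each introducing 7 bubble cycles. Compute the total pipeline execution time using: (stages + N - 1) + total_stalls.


Base cycles = 10 + 9 - 1 = 18
Total stalls = 1 * 7 = 7
Total = 18 + 7 = 25

25


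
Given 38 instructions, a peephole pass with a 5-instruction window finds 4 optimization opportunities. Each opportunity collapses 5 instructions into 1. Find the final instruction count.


Each match removes 4 instructions.
Total removed = 4 * 4 = 16
Remaining = 38 - 16 = 22

22


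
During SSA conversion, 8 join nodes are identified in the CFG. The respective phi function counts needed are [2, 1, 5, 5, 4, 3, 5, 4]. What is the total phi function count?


Total phi functions = sum of phi functions at each join node
= 2 + 1 + 5 + 5 + 4 + 3 + 5 + 4 = 29

29


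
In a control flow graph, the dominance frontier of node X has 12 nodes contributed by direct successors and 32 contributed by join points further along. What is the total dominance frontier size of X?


DF(X) = direct successor contributions + join point contributions
= 12 + 32 = 44

44


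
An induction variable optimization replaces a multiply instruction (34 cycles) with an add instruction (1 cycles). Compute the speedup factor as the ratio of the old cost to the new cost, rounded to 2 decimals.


Ratio = mult_cost / add_cost = 34 / 1 = 34.0

34.0


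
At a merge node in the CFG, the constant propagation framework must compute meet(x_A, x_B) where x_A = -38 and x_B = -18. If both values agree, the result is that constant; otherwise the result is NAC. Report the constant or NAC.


Meet operation: if both paths give the same constant, result is that constant; if they differ, result is NAC (not-a-constant).
Path A: -38, Path B: -18 -> differ
Result: not-a-constant -> NAC

NAC


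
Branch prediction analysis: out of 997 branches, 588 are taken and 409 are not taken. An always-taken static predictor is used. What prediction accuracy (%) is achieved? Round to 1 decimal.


Predictor: always-taken
Correct predictions = 588
Accuracy = 588 / 997 * 100 = 59.0%

59.0


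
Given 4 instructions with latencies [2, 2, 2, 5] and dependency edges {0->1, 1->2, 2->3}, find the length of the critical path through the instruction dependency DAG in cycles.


Compute longest path through dependency graph: dist(Ik) = max over predecessors of dist + latency(Ik).
dist(I0) = latency 2 = 2
dist(I1) = dist(I0) + 2 = 2 + 2 = 4
dist(I2) = dist(I1) + 2 = 4 + 2 = 6
dist(I3) = dist(I2) + 5 = 6 + 5 = 11
Critical path = max dist = 11

11


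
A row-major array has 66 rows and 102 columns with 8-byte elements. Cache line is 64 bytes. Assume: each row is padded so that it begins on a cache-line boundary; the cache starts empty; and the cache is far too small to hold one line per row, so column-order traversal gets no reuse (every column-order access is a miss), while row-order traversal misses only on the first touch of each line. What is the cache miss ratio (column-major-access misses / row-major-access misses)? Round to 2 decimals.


Each row occupies 102 * 8 = 816 bytes and starts on a line boundary, so it spans ceil(816 / 64) = 13 cache lines.
Row-major traversal misses (one per line touched): 66 * ceil(102 * 8 / 64) = 858
Column-major traversal misses (no reuse, every access misses): 66 * 102 = 6732
Ratio = 6732 / 858 = 7.85

7.85


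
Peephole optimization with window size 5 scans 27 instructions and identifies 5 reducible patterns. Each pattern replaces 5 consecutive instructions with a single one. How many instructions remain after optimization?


Each match removes 4 instructions.
Total removed = 5 * 4 = 20
Remaining = 27 - 20 = 7

7


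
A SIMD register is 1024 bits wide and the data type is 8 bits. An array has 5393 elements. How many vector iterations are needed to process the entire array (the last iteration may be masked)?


Width = 1024 / 8 = 128 elements per vector op
Iterations = ceil(5393 / 128) = 43

43


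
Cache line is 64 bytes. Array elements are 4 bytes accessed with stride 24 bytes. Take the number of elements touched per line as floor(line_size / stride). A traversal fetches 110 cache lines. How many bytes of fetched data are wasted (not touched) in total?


Elements per line = floor(64 / 24) = 2
Bytes used per line = 2 * 4 = 8
Wasted per line = 64 - 8 = 56
Total wasted = 56 * 110 = 6160

6160


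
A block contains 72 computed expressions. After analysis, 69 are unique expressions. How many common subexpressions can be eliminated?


CSE count = total expressions - unique expressions
= 72 - 69 = 3

3


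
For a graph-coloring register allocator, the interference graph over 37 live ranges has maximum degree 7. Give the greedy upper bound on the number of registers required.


Greedy coloring never needs more than (max_degree + 1) colors: when coloring a vertex, at most max_degree neighbors are already colored.
Upper bound = 7 + 1 = 8

8


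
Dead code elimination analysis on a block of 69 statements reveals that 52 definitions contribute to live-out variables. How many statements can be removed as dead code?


Dead code = total statements - live definitions
= 69 - 52 = 17

17


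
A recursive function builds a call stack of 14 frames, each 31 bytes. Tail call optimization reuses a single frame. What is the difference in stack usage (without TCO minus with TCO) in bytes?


Without TCO: 14 * 31 = 434 bytes
With TCO: reuse 1 frame = 31 bytes
Savings = 434 - 31 = 403

403


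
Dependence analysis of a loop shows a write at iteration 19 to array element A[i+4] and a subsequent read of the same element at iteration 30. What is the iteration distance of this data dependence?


Distance = read iteration - write iteration
= 30 - 19 = 11

11


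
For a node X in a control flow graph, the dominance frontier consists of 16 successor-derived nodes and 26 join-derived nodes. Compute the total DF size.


DF(X) = direct successor contributions + join point contributions
= 16 + 26 = 42

42


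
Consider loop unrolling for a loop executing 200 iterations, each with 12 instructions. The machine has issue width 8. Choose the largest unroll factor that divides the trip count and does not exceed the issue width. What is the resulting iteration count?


Largest divisor of 200 <= 8 is 8
New iterations = 200 / 8 = 25

25


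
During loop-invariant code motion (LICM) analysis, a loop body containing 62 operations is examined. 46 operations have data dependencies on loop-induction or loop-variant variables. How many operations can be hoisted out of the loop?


Invariant candidates = total - loop-dependent
= 62 - 46 = 16

16


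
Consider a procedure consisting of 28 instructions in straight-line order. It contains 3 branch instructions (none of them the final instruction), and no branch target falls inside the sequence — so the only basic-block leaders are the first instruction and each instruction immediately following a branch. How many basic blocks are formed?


With no in-sequence branch targets, the leaders are the first instruction plus the instruction after each branch.
Number of basic blocks = branches + 1
= 3 + 1 = 4

4


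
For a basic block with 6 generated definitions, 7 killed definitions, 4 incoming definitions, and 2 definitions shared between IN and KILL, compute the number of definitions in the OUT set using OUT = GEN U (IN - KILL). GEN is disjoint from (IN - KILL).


IN - KILL: 4 - 2 = 2 surviving definitions
OUT = GEN + surviving = 6 + 2 = 8

8


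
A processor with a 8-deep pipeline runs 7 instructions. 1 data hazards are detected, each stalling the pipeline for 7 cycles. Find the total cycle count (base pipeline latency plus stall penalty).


Base cycles = 8 + 7 - 1 = 14
Total stalls = 1 * 7 = 7
Total = 14 + 7 = 21

21


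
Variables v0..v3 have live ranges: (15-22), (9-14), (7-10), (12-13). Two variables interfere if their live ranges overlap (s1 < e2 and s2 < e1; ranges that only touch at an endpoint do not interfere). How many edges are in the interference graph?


Check all pairs for overlapping intervals.
Two intervals (s1,e1) and (s2,e2) overlap if s1 < e2 and s2 < e1.
v0 (15-22) vs v1..v3: overlaps none -> 0
v1 (9-14) vs v2..v3: overlaps v2, v3 -> 2
v2 (7-10) vs v3: overlaps none -> 0
Total overlapping pairs = 0 + 2 + 0 = 2

2


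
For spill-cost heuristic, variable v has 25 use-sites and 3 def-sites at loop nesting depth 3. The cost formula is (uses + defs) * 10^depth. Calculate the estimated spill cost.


uses + defs = 25 + 3 = 28
10^3 = 1000
Spill cost = 28 * 1000 = 28000

28000


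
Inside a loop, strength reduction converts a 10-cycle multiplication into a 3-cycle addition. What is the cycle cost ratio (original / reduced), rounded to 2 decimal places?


Ratio = mult_cost / add_cost = 10 / 3 = 3.33

3.33


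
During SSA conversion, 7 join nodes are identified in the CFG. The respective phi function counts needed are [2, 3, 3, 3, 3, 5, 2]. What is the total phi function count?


Total phi functions = sum of phi functions at each join node
= 2 + 3 + 3 + 3 + 3 + 5 + 2 = 21

21


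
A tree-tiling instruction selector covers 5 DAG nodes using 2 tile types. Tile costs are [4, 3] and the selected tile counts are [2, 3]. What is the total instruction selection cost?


Total cost = sum(count_i * cost_i)
= 2*4 + 3*3
= 17

17


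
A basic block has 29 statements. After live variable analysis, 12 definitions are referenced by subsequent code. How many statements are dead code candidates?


Dead code = total statements - live definitions
= 29 - 12 = 17

17


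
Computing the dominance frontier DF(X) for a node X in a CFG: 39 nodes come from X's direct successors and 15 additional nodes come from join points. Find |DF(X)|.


DF(X) = direct successor contributions + join point contributions
= 39 + 15 = 54

54


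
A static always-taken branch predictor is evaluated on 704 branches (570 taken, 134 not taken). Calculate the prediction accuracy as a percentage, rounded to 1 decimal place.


Predictor: always-taken
Correct predictions = 570
Accuracy = 570 / 704 * 100 = 81.0%

81.0


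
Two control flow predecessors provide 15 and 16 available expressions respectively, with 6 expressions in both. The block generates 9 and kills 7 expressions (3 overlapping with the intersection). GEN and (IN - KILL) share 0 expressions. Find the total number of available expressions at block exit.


IN = intersection of predecessors = 6
IN - KILL = 6 - 3 = 3
|OUT| = |GEN| + |IN - KILL| - |GEN ∩ (IN - KILL)| = 9 + 3 - 0 = 12

12


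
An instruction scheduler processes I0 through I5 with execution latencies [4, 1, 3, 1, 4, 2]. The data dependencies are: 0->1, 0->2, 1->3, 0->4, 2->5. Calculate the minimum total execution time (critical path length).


Compute longest path through dependency graph: dist(Ik) = max over predecessors of dist + latency(Ik).
dist(I0) = latency 4 = 4
dist(I1) = dist(I0) + 1 = 4 + 1 = 5
dist(I2) = dist(I0) + 3 = 4 + 3 = 7
dist(I3) = dist(I1) + 1 = 5 + 1 = 6
dist(I4) = dist(I0) + 4 = 4 + 4 = 8
dist(I5) = dist(I2) + 2 = 7 + 2 = 9
Critical path = max dist = 9

9


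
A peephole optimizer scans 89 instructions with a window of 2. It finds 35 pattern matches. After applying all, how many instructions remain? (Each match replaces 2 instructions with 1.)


Each match removes 1 instructions.
Total removed = 35 * 1 = 35
Remaining = 89 - 35 = 54

54


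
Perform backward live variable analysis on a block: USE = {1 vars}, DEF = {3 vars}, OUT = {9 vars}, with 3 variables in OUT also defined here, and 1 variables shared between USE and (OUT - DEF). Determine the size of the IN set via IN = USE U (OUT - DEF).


OUT - DEF: 9 - 3 = 6
|IN| = |USE| + |OUT - DEF| - |USE ∩ (OUT - DEF)| = 1 + 6 - 1 = 6

6


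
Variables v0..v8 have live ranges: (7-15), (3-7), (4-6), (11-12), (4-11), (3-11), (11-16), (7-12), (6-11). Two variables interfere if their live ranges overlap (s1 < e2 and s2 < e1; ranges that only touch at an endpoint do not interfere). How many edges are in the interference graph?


Check all pairs for overlapping intervals.
Two intervals (s1,e1) and (s2,e2) overlap if s1 < e2 and s2 < e1.
v0 (7-15) vs v1..v8: overlaps v3, v4, v5, v6, v7, v8 -> 6
v1 (3-7) vs v2..v8: overlaps v2, v4, v5, v8 -> 4
v2 (4-6) vs v3..v8: overlaps v4, v5 -> 2
v3 (11-12) vs v4..v8: overlaps v6, v7 -> 2
v4 (4-11) vs v5..v8: overlaps v5, v7, v8 -> 3
v5 (3-11) vs v6..v8: overlaps v7, v8 -> 2
v6 (11-16) vs v7..v8: overlaps v7 -> 1
v7 (7-12) vs v8: overlaps v8 -> 1
Total overlapping pairs = 6 + 4 + 2 + 2 + 3 + 2 + 1 + 1 = 21

21


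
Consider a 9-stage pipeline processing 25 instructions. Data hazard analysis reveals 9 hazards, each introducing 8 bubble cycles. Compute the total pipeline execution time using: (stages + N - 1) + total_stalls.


Base cycles = 9 + 25 - 1 = 33
Total stalls = 9 * 8 = 72
Total = 33 + 72 = 105

105


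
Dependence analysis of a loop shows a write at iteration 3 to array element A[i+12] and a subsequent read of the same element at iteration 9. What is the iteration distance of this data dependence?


Distance = read iteration - write iteration
= 9 - 3 = 6

6


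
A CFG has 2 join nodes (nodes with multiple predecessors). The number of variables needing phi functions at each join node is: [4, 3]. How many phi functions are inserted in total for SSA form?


Total phi functions = sum of phi functions at each join node
= 4 + 3 = 7

7


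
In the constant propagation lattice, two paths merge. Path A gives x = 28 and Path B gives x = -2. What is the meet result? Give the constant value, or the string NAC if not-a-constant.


Meet operation: if both paths give the same constant, result is that constant; if they differ, result is NAC (not-a-constant).
Path A: 28, Path B: -2 -> differ
Result: not-a-constant -> NAC

NAC


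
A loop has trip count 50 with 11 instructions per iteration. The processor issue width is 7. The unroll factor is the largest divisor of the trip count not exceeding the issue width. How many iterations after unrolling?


Largest divisor of 50 <= 7 is 5
New iterations = 50 / 5 = 10

10


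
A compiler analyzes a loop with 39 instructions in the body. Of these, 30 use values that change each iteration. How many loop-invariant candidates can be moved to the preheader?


Invariant candidates = total - loop-dependent
= 39 - 30 = 9

9


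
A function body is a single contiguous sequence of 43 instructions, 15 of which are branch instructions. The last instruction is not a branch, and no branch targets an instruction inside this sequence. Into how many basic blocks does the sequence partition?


With no in-sequence branch targets, the leaders are the first instruction plus the instruction after each branch.
Number of basic blocks = branches + 1
= 15 + 1 = 16

16


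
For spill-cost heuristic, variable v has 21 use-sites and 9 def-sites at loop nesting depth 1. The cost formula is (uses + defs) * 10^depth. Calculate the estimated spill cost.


uses + defs = 21 + 9 = 30
10^1 = 10
Spill cost = 30 * 10 = 300

300


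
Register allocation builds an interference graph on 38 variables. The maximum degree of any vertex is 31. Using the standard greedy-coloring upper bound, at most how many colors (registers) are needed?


Greedy coloring never needs more than (max_degree + 1) colors: when coloring a vertex, at most max_degree neighbors are already colored.
Upper bound = 31 + 1 = 32

32


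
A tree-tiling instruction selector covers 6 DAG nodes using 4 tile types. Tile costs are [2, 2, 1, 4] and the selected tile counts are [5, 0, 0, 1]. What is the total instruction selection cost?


Total cost = sum(count_i * cost_i)
= 5*2 + 0*2 + 0*1 + 1*4
= 14

14


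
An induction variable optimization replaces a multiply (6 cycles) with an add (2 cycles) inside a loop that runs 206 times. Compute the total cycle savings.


Per-iteration saving = 6 - 2 = 4
Total saved = 206 * 4 = 824

824


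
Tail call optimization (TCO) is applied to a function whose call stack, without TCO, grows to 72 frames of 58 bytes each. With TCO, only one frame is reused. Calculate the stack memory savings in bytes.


Without TCO: 72 * 58 = 4176 bytes
With TCO: reuse 1 frame = 58 bytes
Savings = 4176 - 58 = 4118

4118


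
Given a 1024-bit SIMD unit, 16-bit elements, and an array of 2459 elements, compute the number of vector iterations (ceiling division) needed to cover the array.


Width = 1024 / 16 = 64 elements per vector op
Iterations = ceil(2459 / 64) = 39

39


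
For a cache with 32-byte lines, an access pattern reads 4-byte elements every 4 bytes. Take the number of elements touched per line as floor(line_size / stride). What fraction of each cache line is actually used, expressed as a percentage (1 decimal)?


Elements per cache line = floor(32 / 4) = 8
Bytes used = 8 * 4 = 32
Utilization = 32 / 32 * 100 = 100.0%

100.0


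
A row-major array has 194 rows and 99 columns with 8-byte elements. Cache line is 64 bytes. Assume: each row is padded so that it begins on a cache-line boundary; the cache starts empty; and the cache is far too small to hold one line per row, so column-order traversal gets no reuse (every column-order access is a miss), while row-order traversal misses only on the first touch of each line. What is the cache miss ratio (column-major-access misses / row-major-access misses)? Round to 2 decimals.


Each row occupies 99 * 8 = 792 bytes and starts on a line boundary, so it spans ceil(792 / 64) = 13 cache lines.
Row-major traversal misses (one per line touched): 194 * ceil(99 * 8 / 64) = 2522
Column-major traversal misses (no reuse, every access misses): 194 * 99 = 19206
Ratio = 19206 / 2522 = 7.62

7.62


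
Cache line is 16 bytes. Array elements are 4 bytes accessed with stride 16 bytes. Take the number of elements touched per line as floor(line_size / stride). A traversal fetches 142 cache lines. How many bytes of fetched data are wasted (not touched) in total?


Elements per line = floor(16 / 16) = 1
Bytes used per line = 1 * 4 = 4
Wasted per line = 16 - 4 = 12
Total wasted = 12 * 142 = 1704

1704


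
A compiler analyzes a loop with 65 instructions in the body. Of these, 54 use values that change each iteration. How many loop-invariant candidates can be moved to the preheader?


Invariant candidates = total - loop-dependent
= 65 - 54 = 11

11


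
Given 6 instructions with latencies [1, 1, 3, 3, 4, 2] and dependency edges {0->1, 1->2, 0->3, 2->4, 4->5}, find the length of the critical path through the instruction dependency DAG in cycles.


Compute longest path through dependency graph: dist(Ik) = max over predecessors of dist + latency(Ik).
dist(I0) = latency 1 = 1
dist(I1) = dist(I0) + 1 = 1 + 1 = 2
dist(I2) = dist(I1) + 3 = 2 + 3 = 5
dist(I3) = dist(I0) + 3 = 1 + 3 = 4
dist(I4) = dist(I2) + 4 = 5 + 4 = 9
dist(I5) = dist(I4) + 2 = 9 + 2 = 11
Critical path = max dist = 11

11


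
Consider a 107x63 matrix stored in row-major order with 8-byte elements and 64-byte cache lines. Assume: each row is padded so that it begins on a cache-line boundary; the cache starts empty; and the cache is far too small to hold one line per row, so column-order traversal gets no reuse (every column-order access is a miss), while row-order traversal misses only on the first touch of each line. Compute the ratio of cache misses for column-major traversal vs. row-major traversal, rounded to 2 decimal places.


Each row occupies 63 * 8 = 504 bytes and starts on a line boundary, so it spans ceil(504 / 64) = 8 cache lines.
Row-major traversal misses (one per line touched): 107 * ceil(63 * 8 / 64) = 856
Column-major traversal misses (no reuse, every access misses): 107 * 63 = 6741
Ratio = 6741 / 856 = 7.88

7.88


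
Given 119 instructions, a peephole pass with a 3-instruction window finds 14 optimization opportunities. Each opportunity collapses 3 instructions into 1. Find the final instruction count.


Each match removes 2 instructions.
Total removed = 14 * 2 = 28
Remaining = 119 - 28 = 91

91


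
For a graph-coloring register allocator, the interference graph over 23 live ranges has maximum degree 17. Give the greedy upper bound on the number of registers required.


Greedy coloring never needs more than (max_degree + 1) colors: when coloring a vertex, at most max_degree neighbors are already colored.
Upper bound = 17 + 1 = 18

18


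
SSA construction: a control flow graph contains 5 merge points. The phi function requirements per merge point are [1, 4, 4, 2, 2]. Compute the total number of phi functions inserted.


Total phi functions = sum of phi functions at each join node
= 1 + 4 + 4 + 2 + 2 = 13

13


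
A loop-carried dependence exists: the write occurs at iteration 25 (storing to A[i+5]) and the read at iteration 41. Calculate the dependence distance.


Distance = read iteration - write iteration
= 41 - 25 = 16

16


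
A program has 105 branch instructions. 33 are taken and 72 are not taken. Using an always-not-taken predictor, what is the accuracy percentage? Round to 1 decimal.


Predictor: always-not-taken
Correct predictions = 72
Accuracy = 72 / 105 * 100 = 68.6%

68.6


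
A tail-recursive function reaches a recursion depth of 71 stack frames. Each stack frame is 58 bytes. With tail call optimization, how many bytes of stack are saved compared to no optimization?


Without TCO: 71 * 58 = 4118 bytes
With TCO: reuse 1 frame = 58 bytes
Savings = 4118 - 58 = 4060

4060


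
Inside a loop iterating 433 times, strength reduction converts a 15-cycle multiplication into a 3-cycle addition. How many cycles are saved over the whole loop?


Per-iteration saving = 15 - 3 = 12
Total saved = 433 * 12 = 5196

5196


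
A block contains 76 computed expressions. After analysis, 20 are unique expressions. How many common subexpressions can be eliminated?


CSE count = total expressions - unique expressions
= 76 - 20 = 56

56


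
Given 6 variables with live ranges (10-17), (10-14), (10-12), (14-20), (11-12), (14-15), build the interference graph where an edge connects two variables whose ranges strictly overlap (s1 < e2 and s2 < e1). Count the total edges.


Check all pairs for overlapping intervals.
Two intervals (s1,e1) and (s2,e2) overlap if s1 < e2 and s2 < e1.
v0 (10-17) vs v1..v5: overlaps v1, v2, v3, v4, v5 -> 5
v1 (10-14) vs v2..v5: overlaps v2, v4 -> 2
v2 (10-12) vs v3..v5: overlaps v4 -> 1
v3 (14-20) vs v4..v5: overlaps v5 -> 1
v4 (11-12) vs v5: overlaps none -> 0
Total overlapping pairs = 5 + 2 + 1 + 1 + 0 = 9

9


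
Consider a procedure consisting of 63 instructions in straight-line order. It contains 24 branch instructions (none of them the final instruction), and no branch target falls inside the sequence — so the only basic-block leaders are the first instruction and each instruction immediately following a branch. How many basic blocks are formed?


With no in-sequence branch targets, the leaders are the first instruction plus the instruction after each branch.
Number of basic blocks = branches + 1
= 24 + 1 = 25

25


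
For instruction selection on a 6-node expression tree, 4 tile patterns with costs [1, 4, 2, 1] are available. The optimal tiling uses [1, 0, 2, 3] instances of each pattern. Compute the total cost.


Total cost = sum(count_i * cost_i)
= 1*1 + 0*4 + 2*2 + 3*1
= 8

8


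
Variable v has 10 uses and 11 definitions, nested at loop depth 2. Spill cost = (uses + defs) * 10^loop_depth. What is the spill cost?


uses + defs = 10 + 11 = 21
10^2 = 100
Spill cost = 21 * 100 = 2100

2100


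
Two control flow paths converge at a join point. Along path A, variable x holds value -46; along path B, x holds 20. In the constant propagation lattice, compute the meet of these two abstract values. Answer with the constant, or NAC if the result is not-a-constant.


Meet operation: if both paths give the same constant, result is that constant; if they differ, result is NAC (not-a-constant).
Path A: -46, Path B: 20 -> differ
Result: not-a-constant -> NAC

NAC


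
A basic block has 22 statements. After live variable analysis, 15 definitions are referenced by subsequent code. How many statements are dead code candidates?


Dead code = total statements - live definitions
= 22 - 15 = 7

7


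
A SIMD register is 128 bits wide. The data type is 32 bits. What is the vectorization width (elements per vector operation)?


Width = SIMD bits / data type bits
= 128 / 32 = 4

4


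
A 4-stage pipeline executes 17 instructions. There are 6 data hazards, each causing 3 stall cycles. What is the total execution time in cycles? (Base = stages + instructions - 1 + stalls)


Base cycles = 4 + 17 - 1 = 20
Total stalls = 6 * 3 = 18
Total = 20 + 18 = 38

38
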